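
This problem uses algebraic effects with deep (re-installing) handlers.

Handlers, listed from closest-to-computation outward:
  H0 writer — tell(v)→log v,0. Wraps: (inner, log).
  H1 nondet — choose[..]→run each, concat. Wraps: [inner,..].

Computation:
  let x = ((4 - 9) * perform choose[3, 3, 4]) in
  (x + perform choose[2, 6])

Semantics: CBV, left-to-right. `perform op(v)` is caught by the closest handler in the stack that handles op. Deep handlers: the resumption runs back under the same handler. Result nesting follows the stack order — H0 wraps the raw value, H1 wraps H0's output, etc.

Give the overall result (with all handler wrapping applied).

Answer: [(-13, ()), (-9, ()), (-13, ()), (-9, ()), (-18, ()), (-14, ())]

Step-by-step:
choose[3, 3, 4] @ H1
  branch[0] choose=3:
    choose[2, 6] @ H1
      branch[0] choose=2:
        H0 returns (-13, ())
        H1 returns [(-13, ())]
      branch[1] choose=6:
        H0 returns (-9, ())
        H1 returns [(-9, ())]
  branch[1] choose=3:
    choose[2, 6] @ H1
      branch[0] choose=2:
        H0 returns (-13, ())
        H1 returns [(-13, ())]
      branch[1] choose=6:
        H0 returns (-9, ())
        H1 returns [(-9, ())]
  branch[2] choose=4:
    choose[2, 6] @ H1
      branch[0] choose=2:
        H0 returns (-18, ())
        H1 returns [(-18, ())]
      branch[1] choose=6:
        H0 returns (-14, ())
        H1 returns [(-14, ())]
= [(-13, ()), (-9, ()), (-13, ()), (-9, ()), (-18, ()), (-14, ())]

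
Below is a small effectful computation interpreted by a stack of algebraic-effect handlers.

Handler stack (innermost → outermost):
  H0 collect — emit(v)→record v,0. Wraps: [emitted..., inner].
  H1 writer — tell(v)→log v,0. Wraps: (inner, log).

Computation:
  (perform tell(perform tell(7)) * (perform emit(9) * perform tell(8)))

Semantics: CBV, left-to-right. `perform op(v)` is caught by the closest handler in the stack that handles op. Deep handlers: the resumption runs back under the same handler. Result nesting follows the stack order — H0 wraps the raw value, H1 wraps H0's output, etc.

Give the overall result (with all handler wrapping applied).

Answer: ([9, 0], (7, 0, 8))

Step-by-step:
tell(7) @ H1 ⇒ log+=7
tell(0) @ H1 ⇒ log+=0
emit(9) @ H0 ⇒ out+=9
tell(8) @ H1 ⇒ log+=8
H0 returns [9, 0]
H1 returns ([9, 0], (7, 0, 8))
= ([9, 0], (7, 0, 8))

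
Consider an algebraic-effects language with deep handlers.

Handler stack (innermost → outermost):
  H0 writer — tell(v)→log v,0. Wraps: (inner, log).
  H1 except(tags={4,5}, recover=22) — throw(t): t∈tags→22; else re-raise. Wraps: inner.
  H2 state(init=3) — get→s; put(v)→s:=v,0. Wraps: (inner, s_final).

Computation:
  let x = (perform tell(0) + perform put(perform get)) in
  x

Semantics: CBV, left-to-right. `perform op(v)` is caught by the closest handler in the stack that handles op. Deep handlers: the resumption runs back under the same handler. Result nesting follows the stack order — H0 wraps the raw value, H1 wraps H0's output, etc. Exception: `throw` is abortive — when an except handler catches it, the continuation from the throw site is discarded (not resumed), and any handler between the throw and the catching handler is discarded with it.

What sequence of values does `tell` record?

Working:
tell(0) @ H0 ⇒ log+=0
get @ H2 ⇒ 3
put(3) @ H2 ⇒ s:=3
H0 returns (0, (0))
H1 returns (0, (0))
H2 returns ((0, (0)), 3)
= ((0, (0)), 3)

Answer: (0)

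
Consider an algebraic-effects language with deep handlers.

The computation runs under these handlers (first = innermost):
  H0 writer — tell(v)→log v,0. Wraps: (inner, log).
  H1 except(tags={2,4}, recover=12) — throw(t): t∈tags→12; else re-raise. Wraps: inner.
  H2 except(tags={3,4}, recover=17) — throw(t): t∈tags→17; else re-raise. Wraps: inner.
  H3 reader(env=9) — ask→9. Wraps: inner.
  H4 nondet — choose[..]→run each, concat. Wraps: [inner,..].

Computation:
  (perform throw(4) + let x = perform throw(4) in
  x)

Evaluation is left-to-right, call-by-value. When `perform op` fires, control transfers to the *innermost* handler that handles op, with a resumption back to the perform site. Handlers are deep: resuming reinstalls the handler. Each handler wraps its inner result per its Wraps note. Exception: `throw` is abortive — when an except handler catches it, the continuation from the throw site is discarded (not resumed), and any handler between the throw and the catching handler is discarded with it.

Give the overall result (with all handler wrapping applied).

Answer: [12]

Evaluation trace:
throw(4) @ H1 caught ⇒ 12
H2 returns 12
H3 returns 12
H4 returns [12]
= [12]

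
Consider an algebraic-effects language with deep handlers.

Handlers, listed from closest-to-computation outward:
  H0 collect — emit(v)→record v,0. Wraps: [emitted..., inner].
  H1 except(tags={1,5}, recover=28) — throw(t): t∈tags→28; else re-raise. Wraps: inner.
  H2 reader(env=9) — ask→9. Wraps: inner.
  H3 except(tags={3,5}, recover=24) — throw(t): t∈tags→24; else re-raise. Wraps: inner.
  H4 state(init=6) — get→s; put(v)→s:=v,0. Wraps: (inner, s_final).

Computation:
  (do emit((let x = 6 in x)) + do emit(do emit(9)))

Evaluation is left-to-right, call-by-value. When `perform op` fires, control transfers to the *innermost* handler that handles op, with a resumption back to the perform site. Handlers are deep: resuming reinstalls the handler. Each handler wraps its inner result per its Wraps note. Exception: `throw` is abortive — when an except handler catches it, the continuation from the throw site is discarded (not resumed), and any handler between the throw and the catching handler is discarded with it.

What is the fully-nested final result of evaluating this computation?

Answer: ([6, 9, 0, 0], 6)

Evaluation trace:
emit(6) @ H0 ⇒ out+=6
emit(9) @ H0 ⇒ out+=9
emit(0) @ H0 ⇒ out+=0
H0 returns [6, 9, 0, 0]
H1 returns [6, 9, 0, 0]
H2 returns [6, 9, 0, 0]
H3 returns [6, 9, 0, 0]
H4 returns ([6, 9, 0, 0], 6)
= ([6, 9, 0, 0], 6)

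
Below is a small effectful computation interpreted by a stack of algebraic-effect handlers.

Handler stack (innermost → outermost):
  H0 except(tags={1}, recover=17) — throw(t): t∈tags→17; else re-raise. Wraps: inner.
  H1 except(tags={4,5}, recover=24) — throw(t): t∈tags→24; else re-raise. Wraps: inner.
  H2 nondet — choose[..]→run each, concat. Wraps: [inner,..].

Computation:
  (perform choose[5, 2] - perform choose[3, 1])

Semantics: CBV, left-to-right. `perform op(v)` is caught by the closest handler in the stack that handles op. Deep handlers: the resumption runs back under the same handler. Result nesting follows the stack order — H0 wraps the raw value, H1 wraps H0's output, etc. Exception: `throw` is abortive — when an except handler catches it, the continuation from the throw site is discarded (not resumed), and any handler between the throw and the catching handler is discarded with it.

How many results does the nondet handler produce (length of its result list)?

Step-by-step:
choose[5, 2] @ H2
  branch[0] choose=5:
    choose[3, 1] @ H2
      branch[0] choose=3:
        H0 returns 2
        H1 returns 2
        H2 returns [2]
      branch[1] choose=1:
        H0 returns 4
        H1 returns 4
        H2 returns [4]
  branch[1] choose=2:
    choose[3, 1] @ H2
      branch[0] choose=3:
        H0 returns -1
        H1 returns -1
        H2 returns [-1]
      branch[1] choose=1:
        H0 returns 1
        H1 returns 1
        H2 returns [1]
= [2, 4, -1, 1]

Answer: 4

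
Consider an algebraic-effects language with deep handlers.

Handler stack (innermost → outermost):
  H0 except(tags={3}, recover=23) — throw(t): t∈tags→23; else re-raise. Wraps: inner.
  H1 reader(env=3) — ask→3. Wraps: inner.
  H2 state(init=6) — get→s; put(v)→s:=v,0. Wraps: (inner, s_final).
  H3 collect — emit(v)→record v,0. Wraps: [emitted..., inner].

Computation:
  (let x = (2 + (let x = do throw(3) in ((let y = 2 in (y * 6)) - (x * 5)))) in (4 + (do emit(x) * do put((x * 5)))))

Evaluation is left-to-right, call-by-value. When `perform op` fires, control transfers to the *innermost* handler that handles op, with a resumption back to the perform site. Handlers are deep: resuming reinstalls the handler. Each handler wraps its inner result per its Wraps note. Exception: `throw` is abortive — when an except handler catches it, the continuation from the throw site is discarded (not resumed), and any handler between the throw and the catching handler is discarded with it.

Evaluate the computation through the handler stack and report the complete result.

Working:
throw(3) @ H0 caught ⇒ 23
H1 returns 23
H2 returns (23, 6)
H3 returns [(23, 6)]
= [(23, 6)]

Answer: [(23, 6)]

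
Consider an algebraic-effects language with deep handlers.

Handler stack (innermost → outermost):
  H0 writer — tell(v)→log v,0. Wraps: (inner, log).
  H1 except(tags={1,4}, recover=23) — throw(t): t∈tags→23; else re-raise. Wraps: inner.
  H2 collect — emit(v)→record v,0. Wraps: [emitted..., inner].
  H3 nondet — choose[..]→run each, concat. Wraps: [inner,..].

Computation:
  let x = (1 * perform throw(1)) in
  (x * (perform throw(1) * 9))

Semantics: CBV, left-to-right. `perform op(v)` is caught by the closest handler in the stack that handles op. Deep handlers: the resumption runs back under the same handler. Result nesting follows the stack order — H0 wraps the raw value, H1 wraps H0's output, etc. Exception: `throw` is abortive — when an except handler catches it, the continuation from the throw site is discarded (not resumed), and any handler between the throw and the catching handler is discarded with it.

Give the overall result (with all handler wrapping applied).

Answer: [[23]]

Step-by-step:
throw(1) @ H1 caught ⇒ 23
H2 returns [23]
H3 returns [[23]]
= [[23]]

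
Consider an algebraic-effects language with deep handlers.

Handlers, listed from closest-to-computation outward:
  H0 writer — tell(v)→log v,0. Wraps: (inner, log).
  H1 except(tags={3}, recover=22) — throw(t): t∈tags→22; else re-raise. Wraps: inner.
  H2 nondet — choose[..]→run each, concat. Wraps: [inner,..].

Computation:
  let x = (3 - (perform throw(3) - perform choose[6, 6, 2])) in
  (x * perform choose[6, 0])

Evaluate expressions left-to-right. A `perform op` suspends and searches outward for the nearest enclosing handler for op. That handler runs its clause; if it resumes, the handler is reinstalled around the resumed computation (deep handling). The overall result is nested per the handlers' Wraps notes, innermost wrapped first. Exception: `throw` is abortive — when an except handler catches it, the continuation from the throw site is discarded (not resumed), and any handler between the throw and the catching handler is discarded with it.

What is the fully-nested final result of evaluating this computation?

Answer: [22]

Step-by-step:
throw(3) @ H1 caught ⇒ 22
H2 returns [22]
= [22]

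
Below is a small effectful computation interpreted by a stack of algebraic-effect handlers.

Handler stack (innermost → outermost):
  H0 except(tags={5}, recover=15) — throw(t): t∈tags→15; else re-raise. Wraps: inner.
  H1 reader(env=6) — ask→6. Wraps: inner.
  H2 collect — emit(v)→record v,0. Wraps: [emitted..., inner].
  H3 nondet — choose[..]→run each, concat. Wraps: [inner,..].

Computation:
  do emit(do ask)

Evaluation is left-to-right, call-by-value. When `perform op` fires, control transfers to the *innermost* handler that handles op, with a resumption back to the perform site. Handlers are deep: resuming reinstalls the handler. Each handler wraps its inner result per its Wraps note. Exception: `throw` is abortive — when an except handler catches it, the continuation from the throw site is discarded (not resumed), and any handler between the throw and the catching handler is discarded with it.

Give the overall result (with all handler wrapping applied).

Working:
ask @ H1 ⇒ 6
emit(6) @ H2 ⇒ out+=6
H0 returns 0
H1 returns 0
H2 returns [6, 0]
H3 returns [[6, 0]]
= [[6, 0]]

Answer: [[6, 0]]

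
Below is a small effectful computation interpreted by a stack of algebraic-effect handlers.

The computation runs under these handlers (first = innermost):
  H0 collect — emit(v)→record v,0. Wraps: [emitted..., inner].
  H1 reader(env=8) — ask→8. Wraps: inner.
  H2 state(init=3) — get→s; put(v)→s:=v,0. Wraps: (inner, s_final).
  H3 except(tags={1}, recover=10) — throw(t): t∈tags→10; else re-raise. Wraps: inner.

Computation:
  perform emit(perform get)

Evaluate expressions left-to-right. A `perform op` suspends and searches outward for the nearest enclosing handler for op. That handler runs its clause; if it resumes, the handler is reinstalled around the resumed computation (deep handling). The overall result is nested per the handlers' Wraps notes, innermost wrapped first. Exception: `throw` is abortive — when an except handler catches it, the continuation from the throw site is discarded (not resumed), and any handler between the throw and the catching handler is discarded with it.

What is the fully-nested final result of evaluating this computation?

Working:
get @ H2 ⇒ 3
emit(3) @ H0 ⇒ out+=3
H0 returns [3, 0]
H1 returns [3, 0]
H2 returns ([3, 0], 3)
H3 returns ([3, 0], 3)
= ([3, 0], 3)

Answer: ([3, 0], 3)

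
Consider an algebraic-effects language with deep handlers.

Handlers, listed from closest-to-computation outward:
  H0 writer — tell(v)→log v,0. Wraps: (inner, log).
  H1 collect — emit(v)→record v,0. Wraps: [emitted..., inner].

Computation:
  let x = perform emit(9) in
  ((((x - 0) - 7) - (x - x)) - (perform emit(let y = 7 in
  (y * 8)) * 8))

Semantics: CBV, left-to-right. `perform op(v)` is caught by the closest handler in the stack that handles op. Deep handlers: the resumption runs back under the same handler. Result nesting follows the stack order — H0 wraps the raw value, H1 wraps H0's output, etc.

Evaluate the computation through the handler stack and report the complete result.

Step-by-step:
emit(9) @ H1 ⇒ out+=9
emit(56) @ H1 ⇒ out+=56
H0 returns (-7, ())
H1 returns [9, 56, (-7, ())]
= [9, 56, (-7, ())]

Answer: [9, 56, (-7, ())]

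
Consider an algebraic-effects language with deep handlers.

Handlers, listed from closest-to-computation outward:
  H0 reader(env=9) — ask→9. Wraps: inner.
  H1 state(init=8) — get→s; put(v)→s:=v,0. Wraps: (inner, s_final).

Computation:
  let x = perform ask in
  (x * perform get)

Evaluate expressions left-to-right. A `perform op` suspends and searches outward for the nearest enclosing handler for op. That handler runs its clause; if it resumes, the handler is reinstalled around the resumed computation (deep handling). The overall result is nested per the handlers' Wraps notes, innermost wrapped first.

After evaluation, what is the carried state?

Answer: 8

Evaluation trace:
ask @ H0 ⇒ 9
get @ H1 ⇒ 8
H0 returns 72
H1 returns (72, 8)
= (72, 8)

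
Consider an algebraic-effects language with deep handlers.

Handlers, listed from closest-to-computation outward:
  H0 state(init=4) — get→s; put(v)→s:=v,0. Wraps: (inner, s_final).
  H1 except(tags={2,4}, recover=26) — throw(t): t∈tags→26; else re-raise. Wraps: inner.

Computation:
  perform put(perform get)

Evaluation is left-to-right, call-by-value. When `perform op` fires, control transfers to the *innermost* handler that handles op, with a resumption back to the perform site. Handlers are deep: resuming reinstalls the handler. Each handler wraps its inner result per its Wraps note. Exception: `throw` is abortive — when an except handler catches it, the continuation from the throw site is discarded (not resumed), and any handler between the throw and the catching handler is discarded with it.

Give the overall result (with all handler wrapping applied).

Answer: (0, 4)

Step-by-step:
get @ H0 ⇒ 4
put(4) @ H0 ⇒ s:=4
H0 returns (0, 4)
H1 returns (0, 4)
= (0, 4)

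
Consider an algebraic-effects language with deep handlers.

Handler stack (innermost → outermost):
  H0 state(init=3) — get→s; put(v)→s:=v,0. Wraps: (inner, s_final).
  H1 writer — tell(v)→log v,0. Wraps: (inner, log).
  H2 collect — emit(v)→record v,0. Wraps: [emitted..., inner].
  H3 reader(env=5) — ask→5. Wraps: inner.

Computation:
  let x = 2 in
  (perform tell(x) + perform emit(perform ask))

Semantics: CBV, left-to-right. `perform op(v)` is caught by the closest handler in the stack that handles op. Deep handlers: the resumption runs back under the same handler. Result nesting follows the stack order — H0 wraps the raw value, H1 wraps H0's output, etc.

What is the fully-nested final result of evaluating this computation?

Answer: [5, ((0, 3), (2))]

Step-by-step:
tell(2) @ H1 ⇒ log+=2
ask @ H3 ⇒ 5
emit(5) @ H2 ⇒ out+=5
H0 returns (0, 3)
H1 returns ((0, 3), (2))
H2 returns [5, ((0, 3), (2))]
H3 returns [5, ((0, 3), (2))]
= [5, ((0, 3), (2))]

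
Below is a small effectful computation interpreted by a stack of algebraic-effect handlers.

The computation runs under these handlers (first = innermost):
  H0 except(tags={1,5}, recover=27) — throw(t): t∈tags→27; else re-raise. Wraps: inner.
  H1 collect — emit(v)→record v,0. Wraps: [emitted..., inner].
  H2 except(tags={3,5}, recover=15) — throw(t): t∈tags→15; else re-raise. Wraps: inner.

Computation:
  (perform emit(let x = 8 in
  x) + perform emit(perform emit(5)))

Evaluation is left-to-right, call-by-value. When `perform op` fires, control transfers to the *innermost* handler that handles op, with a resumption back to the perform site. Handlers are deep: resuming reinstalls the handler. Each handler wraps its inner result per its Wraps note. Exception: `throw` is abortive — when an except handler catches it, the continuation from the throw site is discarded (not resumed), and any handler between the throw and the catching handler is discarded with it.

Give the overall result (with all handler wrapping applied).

Step-by-step:
emit(8) @ H1 ⇒ out+=8
emit(5) @ H1 ⇒ out+=5
emit(0) @ H1 ⇒ out+=0
H0 returns 0
H1 returns [8, 5, 0, 0]
H2 returns [8, 5, 0, 0]
= [8, 5, 0, 0]

Answer: [8, 5, 0, 0]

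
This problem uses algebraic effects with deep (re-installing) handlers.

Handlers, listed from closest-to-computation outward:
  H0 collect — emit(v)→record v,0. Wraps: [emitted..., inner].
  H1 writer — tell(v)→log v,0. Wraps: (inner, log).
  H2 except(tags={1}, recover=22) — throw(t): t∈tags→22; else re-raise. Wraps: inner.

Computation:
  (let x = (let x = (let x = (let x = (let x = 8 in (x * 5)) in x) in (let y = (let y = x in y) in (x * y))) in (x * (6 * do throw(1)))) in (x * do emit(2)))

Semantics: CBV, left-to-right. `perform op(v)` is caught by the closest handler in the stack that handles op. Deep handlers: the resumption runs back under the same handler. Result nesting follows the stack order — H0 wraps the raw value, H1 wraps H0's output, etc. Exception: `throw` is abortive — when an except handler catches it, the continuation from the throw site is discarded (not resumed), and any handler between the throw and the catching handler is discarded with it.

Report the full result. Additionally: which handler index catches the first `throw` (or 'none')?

Answer: 22 ; first throw caught by: H2

Working:
throw(1) @ H2 caught ⇒ 22
= 22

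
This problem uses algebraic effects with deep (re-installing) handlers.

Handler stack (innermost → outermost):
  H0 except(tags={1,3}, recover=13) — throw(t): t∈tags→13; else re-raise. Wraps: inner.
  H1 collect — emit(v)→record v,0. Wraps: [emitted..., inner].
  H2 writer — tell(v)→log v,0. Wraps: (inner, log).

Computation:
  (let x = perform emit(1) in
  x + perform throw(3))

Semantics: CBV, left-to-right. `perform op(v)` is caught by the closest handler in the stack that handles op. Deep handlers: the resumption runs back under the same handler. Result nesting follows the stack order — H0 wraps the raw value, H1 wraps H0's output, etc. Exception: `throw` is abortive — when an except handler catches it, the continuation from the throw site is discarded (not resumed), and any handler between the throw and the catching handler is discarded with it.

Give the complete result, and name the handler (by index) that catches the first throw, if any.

Evaluation trace:
emit(1) @ H1 ⇒ out+=1
throw(3) @ H0 caught ⇒ 13
H1 returns [1, 13]
H2 returns ([1, 13], ())
= ([1, 13], ())

Answer: ([1, 13], ()) ; first throw caught by: H0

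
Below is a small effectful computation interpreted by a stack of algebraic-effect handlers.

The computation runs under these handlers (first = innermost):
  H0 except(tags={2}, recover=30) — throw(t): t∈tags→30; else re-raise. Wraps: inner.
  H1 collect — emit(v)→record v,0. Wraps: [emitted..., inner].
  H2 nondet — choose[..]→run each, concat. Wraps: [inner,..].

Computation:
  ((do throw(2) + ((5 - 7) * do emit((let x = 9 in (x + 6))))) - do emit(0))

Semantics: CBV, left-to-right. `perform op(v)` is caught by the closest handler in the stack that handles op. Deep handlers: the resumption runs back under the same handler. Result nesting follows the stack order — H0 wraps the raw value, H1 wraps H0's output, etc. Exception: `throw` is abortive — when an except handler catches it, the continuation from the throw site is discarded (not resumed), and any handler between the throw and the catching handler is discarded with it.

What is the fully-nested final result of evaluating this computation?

Answer: [[30]]

Step-by-step:
throw(2) @ H0 caught ⇒ 30
H1 returns [30]
H2 returns [[30]]
= [[30]]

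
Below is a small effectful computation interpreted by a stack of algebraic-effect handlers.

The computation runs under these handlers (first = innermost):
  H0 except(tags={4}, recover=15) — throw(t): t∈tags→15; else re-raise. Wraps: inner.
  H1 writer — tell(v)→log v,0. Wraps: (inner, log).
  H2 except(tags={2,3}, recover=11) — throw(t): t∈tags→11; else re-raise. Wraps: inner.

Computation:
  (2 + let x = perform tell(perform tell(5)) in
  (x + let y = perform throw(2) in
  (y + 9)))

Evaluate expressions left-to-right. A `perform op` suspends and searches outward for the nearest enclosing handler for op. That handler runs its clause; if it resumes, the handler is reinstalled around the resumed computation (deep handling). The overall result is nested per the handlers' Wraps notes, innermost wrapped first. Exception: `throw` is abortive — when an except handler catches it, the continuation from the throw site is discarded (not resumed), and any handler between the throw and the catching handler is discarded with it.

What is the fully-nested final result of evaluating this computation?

Step-by-step:
tell(5) @ H1 ⇒ log+=5
tell(0) @ H1 ⇒ log+=0
throw(2) @ H0 re-raised
throw(2) @ H2 caught ⇒ 11
= 11

Answer: 11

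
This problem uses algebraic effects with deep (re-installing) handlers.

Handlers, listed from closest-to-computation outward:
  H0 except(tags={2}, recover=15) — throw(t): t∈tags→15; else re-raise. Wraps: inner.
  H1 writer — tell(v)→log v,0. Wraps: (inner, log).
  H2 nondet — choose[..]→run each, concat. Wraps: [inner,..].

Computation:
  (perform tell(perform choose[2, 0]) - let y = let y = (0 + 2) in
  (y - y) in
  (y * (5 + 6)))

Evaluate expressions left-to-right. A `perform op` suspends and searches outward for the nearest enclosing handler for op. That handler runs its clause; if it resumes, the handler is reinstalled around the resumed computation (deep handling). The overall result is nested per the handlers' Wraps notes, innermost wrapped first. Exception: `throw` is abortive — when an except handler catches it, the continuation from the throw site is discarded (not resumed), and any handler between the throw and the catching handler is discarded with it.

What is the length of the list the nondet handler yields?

Answer: 2

Step-by-step:
choose[2, 0] @ H2
  branch[0] choose=2:
    tell(2) @ H1 ⇒ log+=2
    H0 returns 0
    H1 returns (0, (2))
    H2 returns [(0, (2))]
  branch[1] choose=0:
    tell(0) @ H1 ⇒ log+=0
    H0 returns 0
    H1 returns (0, (0))
    H2 returns [(0, (0))]
= [(0, (2)), (0, (0))]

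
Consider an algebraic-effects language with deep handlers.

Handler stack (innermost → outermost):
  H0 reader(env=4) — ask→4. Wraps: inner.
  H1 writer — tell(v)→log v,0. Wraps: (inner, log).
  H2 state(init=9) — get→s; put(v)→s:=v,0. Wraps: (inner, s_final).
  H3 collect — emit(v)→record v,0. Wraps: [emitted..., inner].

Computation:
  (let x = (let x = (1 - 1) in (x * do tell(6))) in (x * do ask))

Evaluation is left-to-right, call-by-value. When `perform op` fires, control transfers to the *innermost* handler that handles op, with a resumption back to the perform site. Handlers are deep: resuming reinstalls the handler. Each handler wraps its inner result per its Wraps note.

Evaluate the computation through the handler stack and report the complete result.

Evaluation trace:
tell(6) @ H1 ⇒ log+=6
ask @ H0 ⇒ 4
H0 returns 0
H1 returns (0, (6))
H2 returns ((0, (6)), 9)
H3 returns [((0, (6)), 9)]
= [((0, (6)), 9)]

Answer: [((0, (6)), 9)]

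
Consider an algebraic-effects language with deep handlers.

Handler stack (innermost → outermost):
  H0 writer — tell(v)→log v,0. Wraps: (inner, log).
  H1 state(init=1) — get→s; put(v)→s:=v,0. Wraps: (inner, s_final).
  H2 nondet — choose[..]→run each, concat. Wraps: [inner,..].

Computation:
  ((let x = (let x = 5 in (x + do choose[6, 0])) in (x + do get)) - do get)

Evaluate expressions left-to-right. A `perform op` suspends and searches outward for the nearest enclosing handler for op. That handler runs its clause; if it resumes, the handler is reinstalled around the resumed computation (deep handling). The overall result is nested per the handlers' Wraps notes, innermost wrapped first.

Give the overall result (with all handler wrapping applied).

Answer: [((11, ()), 1), ((5, ()), 1)]

Evaluation trace:
choose[6, 0] @ H2
  branch[0] choose=6:
    get @ H1 ⇒ 1
    get @ H1 ⇒ 1
    H0 returns (11, ())
    H1 returns ((11, ()), 1)
    H2 returns [((11, ()), 1)]
  branch[1] choose=0:
    get @ H1 ⇒ 1
    get @ H1 ⇒ 1
    H0 returns (5, ())
    H1 returns ((5, ()), 1)
    H2 returns [((5, ()), 1)]
= [((11, ()), 1), ((5, ()), 1)]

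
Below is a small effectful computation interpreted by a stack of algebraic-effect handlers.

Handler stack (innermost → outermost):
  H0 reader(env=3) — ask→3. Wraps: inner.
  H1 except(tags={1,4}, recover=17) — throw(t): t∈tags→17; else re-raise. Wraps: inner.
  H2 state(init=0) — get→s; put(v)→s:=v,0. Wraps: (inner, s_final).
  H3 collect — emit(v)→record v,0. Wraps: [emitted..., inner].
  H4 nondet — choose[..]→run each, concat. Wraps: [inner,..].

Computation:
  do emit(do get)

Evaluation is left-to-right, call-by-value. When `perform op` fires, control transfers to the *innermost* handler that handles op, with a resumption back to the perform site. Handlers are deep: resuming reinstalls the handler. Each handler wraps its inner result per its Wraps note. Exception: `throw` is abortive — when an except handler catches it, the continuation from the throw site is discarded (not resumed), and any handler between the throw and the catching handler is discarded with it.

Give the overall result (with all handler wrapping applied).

Answer: [[0, (0, 0)]]

Step-by-step:
get @ H2 ⇒ 0
emit(0) @ H3 ⇒ out+=0
H0 returns 0
H1 returns 0
H2 returns (0, 0)
H3 returns [0, (0, 0)]
H4 returns [[0, (0, 0)]]
= [[0, (0, 0)]]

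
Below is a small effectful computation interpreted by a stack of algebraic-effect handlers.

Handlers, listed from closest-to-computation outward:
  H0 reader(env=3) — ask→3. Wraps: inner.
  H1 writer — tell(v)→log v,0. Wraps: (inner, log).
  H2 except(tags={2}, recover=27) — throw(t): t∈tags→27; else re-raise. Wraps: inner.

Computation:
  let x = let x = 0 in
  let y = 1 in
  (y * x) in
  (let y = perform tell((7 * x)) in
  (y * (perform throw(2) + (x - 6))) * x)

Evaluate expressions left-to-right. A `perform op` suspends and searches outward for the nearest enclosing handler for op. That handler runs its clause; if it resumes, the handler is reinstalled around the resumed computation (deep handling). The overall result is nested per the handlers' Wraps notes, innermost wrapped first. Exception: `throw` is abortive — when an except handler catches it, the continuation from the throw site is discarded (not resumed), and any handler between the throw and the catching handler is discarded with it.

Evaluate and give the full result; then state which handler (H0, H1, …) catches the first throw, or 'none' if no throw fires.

Answer: 27 ; first throw caught by: H2

Evaluation trace:
tell(0) @ H1 ⇒ log+=0
throw(2) @ H2 caught ⇒ 27
= 27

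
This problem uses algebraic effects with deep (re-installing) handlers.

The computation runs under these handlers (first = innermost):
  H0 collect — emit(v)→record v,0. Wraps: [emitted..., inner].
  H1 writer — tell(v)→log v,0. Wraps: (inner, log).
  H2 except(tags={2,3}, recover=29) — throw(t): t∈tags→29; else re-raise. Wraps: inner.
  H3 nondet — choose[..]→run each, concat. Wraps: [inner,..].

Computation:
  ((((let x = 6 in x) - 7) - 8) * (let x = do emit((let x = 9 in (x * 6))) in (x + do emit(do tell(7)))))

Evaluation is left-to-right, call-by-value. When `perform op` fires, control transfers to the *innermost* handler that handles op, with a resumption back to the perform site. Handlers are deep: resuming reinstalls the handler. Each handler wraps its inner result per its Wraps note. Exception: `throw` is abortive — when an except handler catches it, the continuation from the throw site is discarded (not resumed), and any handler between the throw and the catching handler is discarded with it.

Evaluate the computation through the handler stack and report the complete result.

Answer: [([54, 0, 0], (7))]

Working:
emit(54) @ H0 ⇒ out+=54
tell(7) @ H1 ⇒ log+=7
emit(0) @ H0 ⇒ out+=0
H0 returns [54, 0, 0]
H1 returns ([54, 0, 0], (7))
H2 returns ([54, 0, 0], (7))
H3 returns [([54, 0, 0], (7))]
= [([54, 0, 0], (7))]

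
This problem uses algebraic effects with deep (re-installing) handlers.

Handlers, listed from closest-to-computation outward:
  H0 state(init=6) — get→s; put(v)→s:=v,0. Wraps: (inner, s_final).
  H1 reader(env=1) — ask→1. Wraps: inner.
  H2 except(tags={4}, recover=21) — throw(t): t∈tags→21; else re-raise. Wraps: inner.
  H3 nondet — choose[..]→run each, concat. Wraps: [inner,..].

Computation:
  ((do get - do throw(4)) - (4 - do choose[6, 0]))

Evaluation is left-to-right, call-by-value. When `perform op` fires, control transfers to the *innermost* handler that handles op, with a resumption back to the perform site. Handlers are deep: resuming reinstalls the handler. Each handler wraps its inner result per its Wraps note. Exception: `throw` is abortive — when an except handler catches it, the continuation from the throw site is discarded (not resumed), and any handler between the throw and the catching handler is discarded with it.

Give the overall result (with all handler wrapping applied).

Evaluation trace:
get @ H0 ⇒ 6
throw(4) @ H2 caught ⇒ 21
H3 returns [21]
= [21]

Answer: [21]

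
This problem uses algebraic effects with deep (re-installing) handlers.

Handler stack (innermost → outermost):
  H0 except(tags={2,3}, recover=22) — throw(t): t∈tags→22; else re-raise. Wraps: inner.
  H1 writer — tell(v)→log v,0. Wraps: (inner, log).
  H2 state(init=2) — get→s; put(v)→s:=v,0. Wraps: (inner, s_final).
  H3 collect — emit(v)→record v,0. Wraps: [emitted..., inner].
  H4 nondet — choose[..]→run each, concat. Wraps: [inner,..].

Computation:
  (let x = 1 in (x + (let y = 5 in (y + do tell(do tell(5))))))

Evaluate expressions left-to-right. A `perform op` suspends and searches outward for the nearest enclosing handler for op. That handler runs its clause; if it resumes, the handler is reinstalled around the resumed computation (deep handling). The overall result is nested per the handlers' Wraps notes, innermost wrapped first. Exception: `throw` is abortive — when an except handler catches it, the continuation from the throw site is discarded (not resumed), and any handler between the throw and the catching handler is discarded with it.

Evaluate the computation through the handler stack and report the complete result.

Step-by-step:
tell(5) @ H1 ⇒ log+=5
tell(0) @ H1 ⇒ log+=0
H0 returns 6
H1 returns (6, (5, 0))
H2 returns ((6, (5, 0)), 2)
H3 returns [((6, (5, 0)), 2)]
H4 returns [[((6, (5, 0)), 2)]]
= [[((6, (5, 0)), 2)]]

Answer: [[((6, (5, 0)), 2)]]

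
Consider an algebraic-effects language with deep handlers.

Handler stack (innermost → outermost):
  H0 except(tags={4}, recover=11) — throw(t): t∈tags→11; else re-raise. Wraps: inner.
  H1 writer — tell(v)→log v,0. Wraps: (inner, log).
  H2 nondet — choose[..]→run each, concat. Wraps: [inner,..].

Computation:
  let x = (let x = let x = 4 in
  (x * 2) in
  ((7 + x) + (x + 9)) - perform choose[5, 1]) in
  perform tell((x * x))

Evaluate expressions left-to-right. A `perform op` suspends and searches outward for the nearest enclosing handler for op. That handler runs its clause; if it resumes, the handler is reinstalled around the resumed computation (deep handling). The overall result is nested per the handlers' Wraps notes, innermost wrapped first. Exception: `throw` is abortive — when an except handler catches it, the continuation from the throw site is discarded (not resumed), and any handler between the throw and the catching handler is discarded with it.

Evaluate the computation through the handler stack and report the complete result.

Answer: [(0, (729)), (0, (961))]

Working:
choose[5, 1] @ H2
  branch[0] choose=5:
    tell(729) @ H1 ⇒ log+=729
    H0 returns 0
    H1 returns (0, (729))
    H2 returns [(0, (729))]
  branch[1] choose=1:
    tell(961) @ H1 ⇒ log+=961
    H0 returns 0
    H1 returns (0, (961))
    H2 returns [(0, (961))]
= [(0, (729)), (0, (961))]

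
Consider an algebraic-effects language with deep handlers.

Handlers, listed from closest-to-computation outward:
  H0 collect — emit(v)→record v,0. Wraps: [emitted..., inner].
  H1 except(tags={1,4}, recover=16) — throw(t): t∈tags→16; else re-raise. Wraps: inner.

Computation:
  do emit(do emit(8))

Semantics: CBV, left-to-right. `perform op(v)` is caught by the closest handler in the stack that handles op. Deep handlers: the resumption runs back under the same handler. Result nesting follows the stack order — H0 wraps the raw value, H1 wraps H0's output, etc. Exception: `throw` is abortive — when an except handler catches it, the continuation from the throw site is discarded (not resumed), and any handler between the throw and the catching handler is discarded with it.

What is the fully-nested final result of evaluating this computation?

Answer: [8, 0, 0]

Evaluation trace:
emit(8) @ H0 ⇒ out+=8
emit(0) @ H0 ⇒ out+=0
H0 returns [8, 0, 0]
H1 returns [8, 0, 0]
= [8, 0, 0]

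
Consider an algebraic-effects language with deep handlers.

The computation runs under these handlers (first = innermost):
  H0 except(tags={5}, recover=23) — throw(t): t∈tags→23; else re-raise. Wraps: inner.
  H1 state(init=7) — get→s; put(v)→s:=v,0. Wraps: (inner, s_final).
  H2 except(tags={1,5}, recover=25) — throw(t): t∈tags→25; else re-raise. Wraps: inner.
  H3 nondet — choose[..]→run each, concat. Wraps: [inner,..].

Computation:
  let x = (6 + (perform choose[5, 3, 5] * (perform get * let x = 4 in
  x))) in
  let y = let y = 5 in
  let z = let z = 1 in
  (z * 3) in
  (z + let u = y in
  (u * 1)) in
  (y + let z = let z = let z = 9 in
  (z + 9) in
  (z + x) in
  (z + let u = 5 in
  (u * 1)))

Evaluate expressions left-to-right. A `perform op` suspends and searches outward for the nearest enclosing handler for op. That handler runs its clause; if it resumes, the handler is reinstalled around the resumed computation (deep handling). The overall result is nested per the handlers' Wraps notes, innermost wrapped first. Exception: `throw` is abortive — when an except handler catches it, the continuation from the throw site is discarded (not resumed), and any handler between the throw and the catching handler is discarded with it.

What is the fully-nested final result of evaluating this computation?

Answer: [(177, 7), (121, 7), (177, 7)]

Working:
choose[5, 3, 5] @ H3
  branch[0] choose=5:
    get @ H1 ⇒ 7
    H0 returns 177
    H1 returns (177, 7)
    H2 returns (177, 7)
    H3 returns [(177, 7)]
  branch[1] choose=3:
    get @ H1 ⇒ 7
    H0 returns 121
    H1 returns (121, 7)
    H2 returns (121, 7)
    H3 returns [(121, 7)]
  branch[2] choose=5:
    get @ H1 ⇒ 7
    H0 returns 177
    H1 returns (177, 7)
    H2 returns (177, 7)
    H3 returns [(177, 7)]
= [(177, 7), (121, 7), (177, 7)]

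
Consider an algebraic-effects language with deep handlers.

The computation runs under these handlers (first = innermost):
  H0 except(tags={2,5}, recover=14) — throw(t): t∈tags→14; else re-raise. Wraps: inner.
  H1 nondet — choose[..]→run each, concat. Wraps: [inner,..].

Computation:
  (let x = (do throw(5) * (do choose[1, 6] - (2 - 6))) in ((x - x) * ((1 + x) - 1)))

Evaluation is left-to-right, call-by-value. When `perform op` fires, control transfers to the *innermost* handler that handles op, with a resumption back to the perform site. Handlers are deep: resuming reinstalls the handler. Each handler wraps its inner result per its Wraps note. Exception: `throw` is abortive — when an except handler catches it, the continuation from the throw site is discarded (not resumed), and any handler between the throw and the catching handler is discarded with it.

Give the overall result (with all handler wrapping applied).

Step-by-step:
throw(5) @ H0 caught ⇒ 14
H1 returns [14]
= [14]

Answer: [14]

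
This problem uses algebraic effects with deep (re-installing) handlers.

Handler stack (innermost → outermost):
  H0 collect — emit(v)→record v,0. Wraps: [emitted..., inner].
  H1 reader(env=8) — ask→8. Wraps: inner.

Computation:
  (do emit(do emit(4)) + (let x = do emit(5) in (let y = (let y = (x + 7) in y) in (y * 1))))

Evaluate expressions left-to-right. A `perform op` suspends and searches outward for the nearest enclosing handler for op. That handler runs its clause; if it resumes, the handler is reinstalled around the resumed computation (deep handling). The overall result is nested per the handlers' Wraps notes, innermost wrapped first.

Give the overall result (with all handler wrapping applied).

Step-by-step:
emit(4) @ H0 ⇒ out+=4
emit(0) @ H0 ⇒ out+=0
emit(5) @ H0 ⇒ out+=5
H0 returns [4, 0, 5, 7]
H1 returns [4, 0, 5, 7]
= [4, 0, 5, 7]

Answer: [4, 0, 5, 7]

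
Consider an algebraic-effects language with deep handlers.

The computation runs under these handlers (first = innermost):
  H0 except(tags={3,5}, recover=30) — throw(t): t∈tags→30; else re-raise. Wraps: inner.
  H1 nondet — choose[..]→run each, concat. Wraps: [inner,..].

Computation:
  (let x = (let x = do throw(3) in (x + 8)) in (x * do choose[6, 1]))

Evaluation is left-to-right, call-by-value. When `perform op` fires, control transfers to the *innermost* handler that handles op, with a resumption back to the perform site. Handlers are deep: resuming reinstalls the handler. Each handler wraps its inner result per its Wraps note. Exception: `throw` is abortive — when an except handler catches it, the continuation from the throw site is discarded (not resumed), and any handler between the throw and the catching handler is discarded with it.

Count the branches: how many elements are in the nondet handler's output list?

Step-by-step:
throw(3) @ H0 caught ⇒ 30
H1 returns [30]
= [30]

Answer: 1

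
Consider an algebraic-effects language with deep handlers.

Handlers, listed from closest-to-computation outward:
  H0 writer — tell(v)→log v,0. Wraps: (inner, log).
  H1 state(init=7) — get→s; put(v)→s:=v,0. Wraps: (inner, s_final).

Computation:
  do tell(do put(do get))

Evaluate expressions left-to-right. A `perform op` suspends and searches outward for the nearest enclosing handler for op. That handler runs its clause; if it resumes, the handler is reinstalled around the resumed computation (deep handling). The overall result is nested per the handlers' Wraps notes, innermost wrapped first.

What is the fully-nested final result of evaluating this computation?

Evaluation trace:
get @ H1 ⇒ 7
put(7) @ H1 ⇒ s:=7
tell(0) @ H0 ⇒ log+=0
H0 returns (0, (0))
H1 returns ((0, (0)), 7)
= ((0, (0)), 7)

Answer: ((0, (0)), 7)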